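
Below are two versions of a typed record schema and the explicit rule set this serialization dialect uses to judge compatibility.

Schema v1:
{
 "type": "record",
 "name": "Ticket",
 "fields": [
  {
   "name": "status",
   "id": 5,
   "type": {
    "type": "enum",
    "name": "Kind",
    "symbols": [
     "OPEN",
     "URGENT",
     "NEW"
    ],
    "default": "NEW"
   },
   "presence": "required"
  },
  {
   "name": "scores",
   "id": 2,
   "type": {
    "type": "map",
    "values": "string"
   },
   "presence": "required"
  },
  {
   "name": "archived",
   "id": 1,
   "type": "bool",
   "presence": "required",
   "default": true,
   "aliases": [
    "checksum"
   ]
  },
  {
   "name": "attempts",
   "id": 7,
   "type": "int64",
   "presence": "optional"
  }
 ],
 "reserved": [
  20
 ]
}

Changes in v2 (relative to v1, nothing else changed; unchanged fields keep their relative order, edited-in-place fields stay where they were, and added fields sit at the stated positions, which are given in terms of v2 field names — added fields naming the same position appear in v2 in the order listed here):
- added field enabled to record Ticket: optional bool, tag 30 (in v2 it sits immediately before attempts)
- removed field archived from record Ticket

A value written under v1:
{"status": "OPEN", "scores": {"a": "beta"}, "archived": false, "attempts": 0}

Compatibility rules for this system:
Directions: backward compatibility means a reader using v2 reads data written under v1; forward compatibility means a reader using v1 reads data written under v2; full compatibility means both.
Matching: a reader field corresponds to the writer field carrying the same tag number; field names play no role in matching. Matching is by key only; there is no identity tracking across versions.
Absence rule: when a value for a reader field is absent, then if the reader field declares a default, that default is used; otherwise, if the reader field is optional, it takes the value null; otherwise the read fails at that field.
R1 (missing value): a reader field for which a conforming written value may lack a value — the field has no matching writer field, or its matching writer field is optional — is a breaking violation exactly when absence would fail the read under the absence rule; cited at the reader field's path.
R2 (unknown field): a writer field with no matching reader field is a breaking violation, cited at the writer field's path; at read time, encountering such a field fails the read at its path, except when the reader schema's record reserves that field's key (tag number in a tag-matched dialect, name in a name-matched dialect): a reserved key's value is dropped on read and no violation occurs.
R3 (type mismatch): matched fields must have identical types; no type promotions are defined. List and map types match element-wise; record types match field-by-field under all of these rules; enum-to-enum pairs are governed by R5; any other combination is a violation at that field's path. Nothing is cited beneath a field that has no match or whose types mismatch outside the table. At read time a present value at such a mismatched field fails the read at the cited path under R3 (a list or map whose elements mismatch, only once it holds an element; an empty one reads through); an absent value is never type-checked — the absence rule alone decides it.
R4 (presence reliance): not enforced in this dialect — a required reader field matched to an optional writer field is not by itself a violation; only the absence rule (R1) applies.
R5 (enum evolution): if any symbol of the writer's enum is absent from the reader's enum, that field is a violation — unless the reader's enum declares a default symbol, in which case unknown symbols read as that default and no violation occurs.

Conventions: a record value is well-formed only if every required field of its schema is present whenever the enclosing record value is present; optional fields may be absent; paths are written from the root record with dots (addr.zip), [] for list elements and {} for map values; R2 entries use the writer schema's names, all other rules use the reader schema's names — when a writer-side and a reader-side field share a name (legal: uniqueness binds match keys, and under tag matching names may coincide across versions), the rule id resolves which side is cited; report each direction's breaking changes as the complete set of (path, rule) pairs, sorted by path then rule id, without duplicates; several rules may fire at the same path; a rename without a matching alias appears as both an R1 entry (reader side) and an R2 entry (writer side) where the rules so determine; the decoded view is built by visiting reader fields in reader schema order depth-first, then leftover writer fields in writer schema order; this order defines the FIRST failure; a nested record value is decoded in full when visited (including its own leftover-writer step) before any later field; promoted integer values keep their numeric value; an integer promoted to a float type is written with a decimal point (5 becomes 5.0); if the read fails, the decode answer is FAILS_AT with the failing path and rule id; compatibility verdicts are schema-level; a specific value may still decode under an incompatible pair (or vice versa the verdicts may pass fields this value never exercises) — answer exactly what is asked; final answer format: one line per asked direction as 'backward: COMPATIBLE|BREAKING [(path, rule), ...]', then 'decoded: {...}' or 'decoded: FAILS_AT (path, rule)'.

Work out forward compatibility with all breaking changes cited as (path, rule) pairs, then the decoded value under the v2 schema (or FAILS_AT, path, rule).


forward: BREAKING [(enabled, R2)]; decoded: FAILS_AT (archived, R2)

arrows below run writer -> reader for Ticket
forward analysis of Ticket with v1 as reader and v2 as writer:
  writer required, Kind -> Kind: reader status maps from writer status
  writer required, map<string, string> -> map<string, string>: reader scores maps from writer scores
  archived: no writer-side match
  writer optional, int64 -> int64: reader attempts maps from writer attempts
  leftover writer field: enabled
  R2 fires at enabled
  => forward verdict for Ticket: BREAKING, 1 violation(s)
decode (reader v2):
  status := "OPEN"
  scores := {"a": "beta"}
  enabled := null (not supplied -> null)
  attempts := 0
  read fails at archived under R2 (unknown field)
  => FAILS_AT (archived, R2)


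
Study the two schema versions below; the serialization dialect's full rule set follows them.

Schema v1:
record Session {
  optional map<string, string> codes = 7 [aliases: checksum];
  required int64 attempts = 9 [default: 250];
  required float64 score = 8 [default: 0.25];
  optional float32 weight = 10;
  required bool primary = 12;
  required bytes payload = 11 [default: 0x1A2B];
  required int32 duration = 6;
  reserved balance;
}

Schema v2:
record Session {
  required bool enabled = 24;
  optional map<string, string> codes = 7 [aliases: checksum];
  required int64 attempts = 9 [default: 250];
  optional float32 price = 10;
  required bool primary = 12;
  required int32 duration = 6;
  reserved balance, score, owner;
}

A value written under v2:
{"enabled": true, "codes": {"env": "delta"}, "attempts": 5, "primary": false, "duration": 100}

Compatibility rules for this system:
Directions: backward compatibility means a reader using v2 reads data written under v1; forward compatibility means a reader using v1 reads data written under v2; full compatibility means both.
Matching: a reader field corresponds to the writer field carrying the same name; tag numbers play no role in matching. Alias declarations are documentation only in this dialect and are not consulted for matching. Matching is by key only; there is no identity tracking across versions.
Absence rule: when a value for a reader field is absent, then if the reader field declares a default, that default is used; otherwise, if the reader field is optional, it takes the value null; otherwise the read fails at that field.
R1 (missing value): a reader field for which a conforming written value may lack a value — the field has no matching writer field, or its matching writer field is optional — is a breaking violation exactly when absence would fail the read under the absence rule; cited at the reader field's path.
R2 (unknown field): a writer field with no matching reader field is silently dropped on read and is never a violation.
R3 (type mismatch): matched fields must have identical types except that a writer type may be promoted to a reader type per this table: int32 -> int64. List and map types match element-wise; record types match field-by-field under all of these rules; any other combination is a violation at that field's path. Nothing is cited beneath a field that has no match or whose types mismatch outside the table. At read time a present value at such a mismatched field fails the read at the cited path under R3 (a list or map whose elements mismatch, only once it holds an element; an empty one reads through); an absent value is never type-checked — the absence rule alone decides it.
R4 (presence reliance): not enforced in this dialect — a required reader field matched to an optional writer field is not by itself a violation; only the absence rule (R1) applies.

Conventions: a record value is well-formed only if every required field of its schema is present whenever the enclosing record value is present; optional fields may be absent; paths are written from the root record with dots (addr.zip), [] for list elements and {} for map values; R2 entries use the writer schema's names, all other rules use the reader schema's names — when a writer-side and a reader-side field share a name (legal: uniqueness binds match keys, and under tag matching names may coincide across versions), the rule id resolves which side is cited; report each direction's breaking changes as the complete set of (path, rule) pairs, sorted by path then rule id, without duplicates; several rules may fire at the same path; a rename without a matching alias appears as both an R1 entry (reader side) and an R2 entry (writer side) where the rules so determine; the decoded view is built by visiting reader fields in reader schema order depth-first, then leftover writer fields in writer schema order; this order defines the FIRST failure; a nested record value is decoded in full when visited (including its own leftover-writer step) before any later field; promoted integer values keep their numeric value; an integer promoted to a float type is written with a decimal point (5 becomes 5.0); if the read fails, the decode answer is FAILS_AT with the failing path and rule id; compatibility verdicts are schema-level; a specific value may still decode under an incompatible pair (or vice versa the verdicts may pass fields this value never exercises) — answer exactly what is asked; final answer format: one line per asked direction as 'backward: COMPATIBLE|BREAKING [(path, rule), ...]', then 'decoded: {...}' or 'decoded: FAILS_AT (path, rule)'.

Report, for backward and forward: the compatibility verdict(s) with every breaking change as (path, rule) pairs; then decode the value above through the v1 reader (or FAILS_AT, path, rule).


arrows below run writer -> reader for Session
backward for Session (reader v2, writer v1):
  no writer field matches reader enabled
  codes <- codes (map<string, string> -> map<string, string>, writer optional)
  attempts <- attempts (int64 -> int64, writer required)
  no writer field matches reader price
  primary <- primary (bool -> bool, writer required)
  duration <- duration (int32 -> int32, writer required)
  writer score: unknown to reader
  writer weight: unknown to reader
  writer payload: unknown to reader
  rule R1 violated at enabled
  => backward verdict for Session: BREAKING, 1 violation(s)
forward for Session (reader v1, writer v2):
  codes <- codes (map<string, string> -> map<string, string>, writer optional)
  attempts <- attempts (int64 -> int64, writer required)
  no writer field matches reader score
  no writer field matches reader weight
  primary <- primary (bool -> bool, writer required)
  no writer field matches reader payload
  duration <- duration (int32 -> int32, writer required)
  writer enabled: unknown to reader
  writer price: unknown to reader
  => forward: COMPATIBLE
decode walk for Session under reader schema v1:
  codes := {"env": "delta"}
  attempts := 5
  score := 0.25 (missing; default applied)
  weight := null (missing; optional => null)
  primary := false
  payload := 0x1A2B (missing; default applied)
  duration := 100
  writer enabled: no reader field; dropped
  => decoded: {"codes": {"env": "delta"}, "attempts": 5, "score": 0.25, "weight": null, "primary": false, "payload": 0x1A2B, "duration": 100}

backward: BREAKING [(enabled, R1)]; forward: COMPATIBLE []; decoded: {"codes": {"env": "delta"}, "attempts": 5, "score": 0.25, "weight": null, "primary": false, "payload": 0x1A2B, "duration": 100}


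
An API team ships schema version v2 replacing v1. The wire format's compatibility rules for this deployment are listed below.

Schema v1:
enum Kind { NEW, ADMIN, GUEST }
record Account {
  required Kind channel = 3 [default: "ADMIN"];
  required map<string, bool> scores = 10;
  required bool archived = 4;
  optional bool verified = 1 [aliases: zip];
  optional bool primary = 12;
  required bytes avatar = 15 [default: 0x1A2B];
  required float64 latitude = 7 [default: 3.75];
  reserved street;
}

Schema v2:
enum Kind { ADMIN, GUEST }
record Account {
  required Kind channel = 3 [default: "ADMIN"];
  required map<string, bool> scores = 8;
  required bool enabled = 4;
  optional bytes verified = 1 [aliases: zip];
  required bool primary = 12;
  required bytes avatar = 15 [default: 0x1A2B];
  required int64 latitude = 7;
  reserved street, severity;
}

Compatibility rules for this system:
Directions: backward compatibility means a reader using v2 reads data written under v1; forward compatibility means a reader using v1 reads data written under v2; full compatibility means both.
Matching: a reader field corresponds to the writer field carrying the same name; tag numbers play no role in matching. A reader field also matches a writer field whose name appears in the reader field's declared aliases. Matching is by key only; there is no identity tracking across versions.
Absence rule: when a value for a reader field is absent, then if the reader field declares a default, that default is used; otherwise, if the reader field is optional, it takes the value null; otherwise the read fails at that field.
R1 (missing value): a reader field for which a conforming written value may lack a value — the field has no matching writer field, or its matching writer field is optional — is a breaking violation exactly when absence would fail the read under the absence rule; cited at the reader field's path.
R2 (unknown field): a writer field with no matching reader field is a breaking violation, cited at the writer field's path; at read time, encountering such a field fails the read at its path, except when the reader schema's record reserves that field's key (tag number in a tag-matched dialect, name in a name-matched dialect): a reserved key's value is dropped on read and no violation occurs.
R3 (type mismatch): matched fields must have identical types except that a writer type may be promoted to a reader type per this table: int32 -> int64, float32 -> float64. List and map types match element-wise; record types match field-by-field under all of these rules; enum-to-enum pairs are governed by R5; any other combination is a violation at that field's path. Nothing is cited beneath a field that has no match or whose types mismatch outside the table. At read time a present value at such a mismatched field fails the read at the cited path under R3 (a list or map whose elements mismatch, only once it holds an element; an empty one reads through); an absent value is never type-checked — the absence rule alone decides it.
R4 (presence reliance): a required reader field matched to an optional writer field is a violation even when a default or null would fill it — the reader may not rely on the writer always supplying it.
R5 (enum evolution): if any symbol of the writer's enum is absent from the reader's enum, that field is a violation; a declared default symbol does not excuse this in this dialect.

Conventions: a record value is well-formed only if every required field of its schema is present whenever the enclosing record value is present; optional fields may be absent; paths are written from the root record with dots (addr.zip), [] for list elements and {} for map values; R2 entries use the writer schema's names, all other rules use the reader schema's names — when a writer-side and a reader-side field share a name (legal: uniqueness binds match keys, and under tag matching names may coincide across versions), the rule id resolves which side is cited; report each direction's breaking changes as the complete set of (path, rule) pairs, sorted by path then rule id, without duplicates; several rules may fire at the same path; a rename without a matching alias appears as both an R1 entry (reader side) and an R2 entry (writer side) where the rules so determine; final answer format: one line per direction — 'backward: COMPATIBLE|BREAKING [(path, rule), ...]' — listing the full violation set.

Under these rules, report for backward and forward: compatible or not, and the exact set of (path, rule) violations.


in Account below, arrows point writer -> reader
backward for Account (reader v2, writer v1):
  channel <- channel (Kind -> Kind, writer required)
  scores <- scores (map<string, bool> -> map<string, bool>, writer required)
  enabled: no writer match
  verified <- verified (bool -> bytes, writer optional)
  primary <- primary (bool -> bool, writer optional)
  avatar <- avatar (bytes -> bytes, writer required)
  latitude <- latitude (float64 -> int64, writer required)
  writer field archived has no reader counterpart
  violation R2 at archived
  violation R5 at channel
  violation R1 at enabled
  violation R3 at latitude
  violation R1 at primary
  violation R4 at primary
  violation R3 at verified
  backward on Account therefore BREAKING (7)
forward for Account (reader v1, writer v2):
  channel <- channel (Kind -> Kind, writer required)
  scores <- scores (map<string, bool> -> map<string, bool>, writer required)
  archived: no writer match
  verified <- verified (bytes -> bool, writer optional)
  primary <- primary (bool -> bool, writer required)
  avatar <- avatar (bytes -> bytes, writer required)
  latitude <- latitude (int64 -> float64, writer required)
  writer field enabled has no reader counterpart
  violation R1 at archived
  violation R2 at enabled
  violation R3 at latitude
  violation R3 at verified
  forward on Account therefore BREAKING (4)

backward: BREAKING [(archived, R2), (channel, R5), (enabled, R1), (latitude, R3), (primary, R1), (primary, R4), (verified, R3)]; forward: BREAKING [(archived, R1), (enabled, R2), (latitude, R3), (verified, R3)]


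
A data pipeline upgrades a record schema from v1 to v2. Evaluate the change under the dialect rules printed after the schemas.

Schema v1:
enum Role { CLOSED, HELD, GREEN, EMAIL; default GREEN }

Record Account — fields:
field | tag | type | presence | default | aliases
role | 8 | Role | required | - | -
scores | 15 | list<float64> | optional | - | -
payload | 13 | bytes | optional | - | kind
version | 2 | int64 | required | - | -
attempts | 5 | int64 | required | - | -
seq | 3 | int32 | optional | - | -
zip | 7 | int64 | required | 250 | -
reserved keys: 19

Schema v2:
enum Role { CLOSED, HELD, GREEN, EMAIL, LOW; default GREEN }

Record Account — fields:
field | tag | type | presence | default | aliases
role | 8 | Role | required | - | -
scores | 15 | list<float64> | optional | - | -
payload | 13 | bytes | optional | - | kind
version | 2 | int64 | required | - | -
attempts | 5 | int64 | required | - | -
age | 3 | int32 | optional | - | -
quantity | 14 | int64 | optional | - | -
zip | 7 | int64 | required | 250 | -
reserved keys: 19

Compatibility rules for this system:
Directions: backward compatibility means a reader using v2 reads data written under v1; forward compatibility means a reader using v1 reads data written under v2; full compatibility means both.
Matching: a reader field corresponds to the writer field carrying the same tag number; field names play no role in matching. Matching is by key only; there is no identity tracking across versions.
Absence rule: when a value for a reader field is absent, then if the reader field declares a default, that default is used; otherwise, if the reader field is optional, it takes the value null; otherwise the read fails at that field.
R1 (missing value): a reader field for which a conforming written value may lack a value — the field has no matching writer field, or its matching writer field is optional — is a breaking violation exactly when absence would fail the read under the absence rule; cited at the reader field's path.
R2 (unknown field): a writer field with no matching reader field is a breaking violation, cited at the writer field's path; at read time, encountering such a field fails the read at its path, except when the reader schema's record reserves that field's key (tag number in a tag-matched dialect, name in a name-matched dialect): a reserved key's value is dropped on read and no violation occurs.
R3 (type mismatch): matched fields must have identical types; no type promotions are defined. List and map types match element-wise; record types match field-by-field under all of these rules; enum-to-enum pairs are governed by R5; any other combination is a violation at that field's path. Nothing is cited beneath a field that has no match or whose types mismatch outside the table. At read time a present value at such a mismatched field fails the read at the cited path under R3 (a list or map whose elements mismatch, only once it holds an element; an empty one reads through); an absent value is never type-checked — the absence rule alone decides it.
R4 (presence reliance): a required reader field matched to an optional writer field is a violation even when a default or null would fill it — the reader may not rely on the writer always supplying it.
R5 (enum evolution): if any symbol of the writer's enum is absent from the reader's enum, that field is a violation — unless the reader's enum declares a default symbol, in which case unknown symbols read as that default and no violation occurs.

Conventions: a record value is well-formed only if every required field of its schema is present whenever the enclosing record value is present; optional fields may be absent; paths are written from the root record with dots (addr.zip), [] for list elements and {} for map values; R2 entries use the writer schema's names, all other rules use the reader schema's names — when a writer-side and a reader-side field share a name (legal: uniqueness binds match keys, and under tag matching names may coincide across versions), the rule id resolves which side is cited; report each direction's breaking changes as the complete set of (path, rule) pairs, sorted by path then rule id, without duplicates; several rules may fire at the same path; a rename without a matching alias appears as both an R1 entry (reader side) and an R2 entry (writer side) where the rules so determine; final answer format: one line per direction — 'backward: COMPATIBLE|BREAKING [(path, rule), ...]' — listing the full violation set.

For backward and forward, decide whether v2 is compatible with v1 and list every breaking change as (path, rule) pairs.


the writer's type comes first in each Account pair
checking backward for Account: reader v2 against writer v1:
  writer required, Role -> Role: reader role maps from writer role
  writer optional, list<float64> -> list<float64>: reader scores maps from writer scores
  writer optional, bytes -> bytes: reader payload maps from writer payload
  writer required, int64 -> int64: reader version maps from writer version
  writer required, int64 -> int64: reader attempts maps from writer attempts
  writer optional, int32 -> int32: reader age maps from writer seq
  quantity: no writer-side match
  writer required, int64 -> int64: reader zip maps from writer zip
  => backward: COMPATIBLE
checking forward for Account: reader v1 against writer v2:
  writer required, Role -> Role: reader role maps from writer role
  writer optional, list<float64> -> list<float64>: reader scores maps from writer scores
  writer optional, bytes -> bytes: reader payload maps from writer payload
  writer required, int64 -> int64: reader version maps from writer version
  writer required, int64 -> int64: reader attempts maps from writer attempts
  writer optional, int32 -> int32: reader seq maps from writer age
  writer required, int64 -> int64: reader zip maps from writer zip
  writer quantity: unknown to reader
  violation R2 at quantity
  => 1 violation(s): forward is BREAKING for Account

backward: COMPATIBLE []; forward: BREAKING [(quantity, R2)]


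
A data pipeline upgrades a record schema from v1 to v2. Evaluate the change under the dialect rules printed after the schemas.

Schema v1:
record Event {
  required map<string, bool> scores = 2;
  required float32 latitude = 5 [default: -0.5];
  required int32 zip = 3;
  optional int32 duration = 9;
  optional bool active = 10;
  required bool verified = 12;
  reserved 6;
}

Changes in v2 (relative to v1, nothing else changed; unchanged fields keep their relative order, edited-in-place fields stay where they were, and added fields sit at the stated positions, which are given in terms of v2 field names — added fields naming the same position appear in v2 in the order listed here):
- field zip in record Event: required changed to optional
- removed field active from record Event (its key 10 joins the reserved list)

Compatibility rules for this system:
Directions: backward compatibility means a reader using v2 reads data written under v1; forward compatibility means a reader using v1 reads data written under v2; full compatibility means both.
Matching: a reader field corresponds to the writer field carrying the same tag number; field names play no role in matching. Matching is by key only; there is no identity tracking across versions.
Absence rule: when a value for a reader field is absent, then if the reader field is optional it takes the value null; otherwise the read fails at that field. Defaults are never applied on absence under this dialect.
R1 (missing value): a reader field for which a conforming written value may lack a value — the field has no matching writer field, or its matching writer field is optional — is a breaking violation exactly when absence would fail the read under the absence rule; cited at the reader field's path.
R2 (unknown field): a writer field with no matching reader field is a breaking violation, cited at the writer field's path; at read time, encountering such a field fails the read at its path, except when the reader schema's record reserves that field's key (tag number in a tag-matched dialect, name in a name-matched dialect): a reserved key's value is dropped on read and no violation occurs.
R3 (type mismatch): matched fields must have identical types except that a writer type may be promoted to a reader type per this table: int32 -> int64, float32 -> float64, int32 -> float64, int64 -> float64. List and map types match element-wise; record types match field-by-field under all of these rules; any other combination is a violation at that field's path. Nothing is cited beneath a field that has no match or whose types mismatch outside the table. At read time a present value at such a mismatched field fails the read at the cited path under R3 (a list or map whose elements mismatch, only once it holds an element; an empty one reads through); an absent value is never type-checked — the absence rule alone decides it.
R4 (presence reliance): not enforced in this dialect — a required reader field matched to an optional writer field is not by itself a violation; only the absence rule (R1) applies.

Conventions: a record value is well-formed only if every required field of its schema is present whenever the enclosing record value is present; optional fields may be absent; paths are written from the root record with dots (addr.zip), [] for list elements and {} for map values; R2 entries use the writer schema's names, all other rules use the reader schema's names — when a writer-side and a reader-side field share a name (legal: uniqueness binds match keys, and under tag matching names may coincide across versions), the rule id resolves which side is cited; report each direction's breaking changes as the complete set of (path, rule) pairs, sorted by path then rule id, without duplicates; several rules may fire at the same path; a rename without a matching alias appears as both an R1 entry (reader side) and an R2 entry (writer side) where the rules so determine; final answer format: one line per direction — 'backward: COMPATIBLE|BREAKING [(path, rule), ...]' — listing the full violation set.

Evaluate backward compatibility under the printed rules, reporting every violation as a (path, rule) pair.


backward: COMPATIBLE []

the writer's type comes first in each Event pair
backward for Event (reader v2, writer v1):
  map<string, bool> -> map<string, bool>, writer required: scores aligns to scores
  float32 -> float32, writer required: latitude aligns to latitude
  int32 -> int32, writer required: zip aligns to zip
  int32 -> int32, writer optional: duration aligns to duration
  bool -> bool, writer required: verified aligns to verified
  active (writer side), unknown to reader
  => backward verdict for Event: COMPATIBLE, no violations
diffs on Event not affecting the asked answer:
  field zip in record Event: required changed to optional -> its effect on Event is confined to the forward direction, not asked
  removed field active from record Event (its key 10 joins the reserved list) -> inert for the asked Event verdict: nothing fires


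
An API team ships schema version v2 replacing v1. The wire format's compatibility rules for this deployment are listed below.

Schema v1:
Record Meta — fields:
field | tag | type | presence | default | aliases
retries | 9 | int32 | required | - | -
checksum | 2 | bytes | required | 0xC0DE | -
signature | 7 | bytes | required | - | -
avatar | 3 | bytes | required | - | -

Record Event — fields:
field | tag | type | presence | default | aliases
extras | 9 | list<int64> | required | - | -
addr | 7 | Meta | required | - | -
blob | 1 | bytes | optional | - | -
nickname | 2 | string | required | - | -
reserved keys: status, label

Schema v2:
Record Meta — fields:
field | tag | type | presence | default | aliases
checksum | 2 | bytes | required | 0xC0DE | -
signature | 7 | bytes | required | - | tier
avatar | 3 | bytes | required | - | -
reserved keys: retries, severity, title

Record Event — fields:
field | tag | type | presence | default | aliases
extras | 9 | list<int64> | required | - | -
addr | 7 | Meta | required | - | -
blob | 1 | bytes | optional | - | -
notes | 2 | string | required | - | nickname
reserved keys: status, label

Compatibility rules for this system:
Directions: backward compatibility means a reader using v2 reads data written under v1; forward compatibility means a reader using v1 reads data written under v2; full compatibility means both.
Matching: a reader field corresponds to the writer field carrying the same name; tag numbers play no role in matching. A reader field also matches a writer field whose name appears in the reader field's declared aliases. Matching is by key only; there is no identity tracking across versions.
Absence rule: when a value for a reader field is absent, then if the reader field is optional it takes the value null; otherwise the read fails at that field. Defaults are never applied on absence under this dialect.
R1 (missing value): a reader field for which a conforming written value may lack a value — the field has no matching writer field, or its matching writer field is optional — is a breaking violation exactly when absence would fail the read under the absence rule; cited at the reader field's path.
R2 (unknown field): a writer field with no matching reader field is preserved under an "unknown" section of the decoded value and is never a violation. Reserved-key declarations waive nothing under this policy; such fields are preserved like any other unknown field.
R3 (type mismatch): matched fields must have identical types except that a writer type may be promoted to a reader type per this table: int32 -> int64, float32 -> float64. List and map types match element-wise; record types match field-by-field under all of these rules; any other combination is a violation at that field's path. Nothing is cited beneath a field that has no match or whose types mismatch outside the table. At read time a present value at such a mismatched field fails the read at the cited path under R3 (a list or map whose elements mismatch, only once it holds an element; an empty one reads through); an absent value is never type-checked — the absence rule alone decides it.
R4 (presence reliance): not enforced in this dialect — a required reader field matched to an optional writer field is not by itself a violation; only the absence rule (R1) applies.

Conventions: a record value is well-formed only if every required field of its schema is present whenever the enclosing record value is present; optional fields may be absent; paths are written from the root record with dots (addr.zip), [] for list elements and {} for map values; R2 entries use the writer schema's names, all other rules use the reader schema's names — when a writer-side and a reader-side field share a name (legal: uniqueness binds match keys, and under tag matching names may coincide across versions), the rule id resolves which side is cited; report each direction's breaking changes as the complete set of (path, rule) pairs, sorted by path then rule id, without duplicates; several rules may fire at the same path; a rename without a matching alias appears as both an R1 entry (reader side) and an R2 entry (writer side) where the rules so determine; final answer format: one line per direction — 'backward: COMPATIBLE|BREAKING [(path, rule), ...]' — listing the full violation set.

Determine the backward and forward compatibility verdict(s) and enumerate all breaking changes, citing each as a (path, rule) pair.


the writer's type comes first in each Event pair
backward for Event (reader v2, writer v1):
  writer required, list<int64> -> list<int64>: reader extras maps from writer extras
  writer required, Meta -> Meta: reader addr maps from writer addr
  writer optional, bytes -> bytes: reader blob maps from writer blob
  writer required, string -> string: reader notes maps from writer nickname
  writer required, bytes -> bytes: reader addr.checksum maps from writer addr.checksum
  writer required, bytes -> bytes: reader addr.signature maps from writer addr.signature
  writer required, bytes -> bytes: reader addr.avatar maps from writer addr.avatar
  writer field addr.retries has no reader counterpart
  nothing fires on Event: backward is COMPATIBLE
forward for Event (reader v1, writer v2):
  writer required, list<int64> -> list<int64>: reader extras maps from writer extras
  writer required, Meta -> Meta: reader addr maps from writer addr
  writer optional, bytes -> bytes: reader blob maps from writer blob
  no writer field matches reader nickname
  writer field notes has no reader counterpart
  no writer field matches reader addr.retries
  writer required, bytes -> bytes: reader addr.checksum maps from writer addr.checksum
  writer required, bytes -> bytes: reader addr.signature maps from writer addr.signature
  writer required, bytes -> bytes: reader addr.avatar maps from writer addr.avatar
  breaking: (addr.retries, R1)
  breaking: (nickname, R1)
  => 2 violation(s): forward is BREAKING for Event

backward: COMPATIBLE []; forward: BREAKING [(addr.retries, R1), (nickname, R1)]


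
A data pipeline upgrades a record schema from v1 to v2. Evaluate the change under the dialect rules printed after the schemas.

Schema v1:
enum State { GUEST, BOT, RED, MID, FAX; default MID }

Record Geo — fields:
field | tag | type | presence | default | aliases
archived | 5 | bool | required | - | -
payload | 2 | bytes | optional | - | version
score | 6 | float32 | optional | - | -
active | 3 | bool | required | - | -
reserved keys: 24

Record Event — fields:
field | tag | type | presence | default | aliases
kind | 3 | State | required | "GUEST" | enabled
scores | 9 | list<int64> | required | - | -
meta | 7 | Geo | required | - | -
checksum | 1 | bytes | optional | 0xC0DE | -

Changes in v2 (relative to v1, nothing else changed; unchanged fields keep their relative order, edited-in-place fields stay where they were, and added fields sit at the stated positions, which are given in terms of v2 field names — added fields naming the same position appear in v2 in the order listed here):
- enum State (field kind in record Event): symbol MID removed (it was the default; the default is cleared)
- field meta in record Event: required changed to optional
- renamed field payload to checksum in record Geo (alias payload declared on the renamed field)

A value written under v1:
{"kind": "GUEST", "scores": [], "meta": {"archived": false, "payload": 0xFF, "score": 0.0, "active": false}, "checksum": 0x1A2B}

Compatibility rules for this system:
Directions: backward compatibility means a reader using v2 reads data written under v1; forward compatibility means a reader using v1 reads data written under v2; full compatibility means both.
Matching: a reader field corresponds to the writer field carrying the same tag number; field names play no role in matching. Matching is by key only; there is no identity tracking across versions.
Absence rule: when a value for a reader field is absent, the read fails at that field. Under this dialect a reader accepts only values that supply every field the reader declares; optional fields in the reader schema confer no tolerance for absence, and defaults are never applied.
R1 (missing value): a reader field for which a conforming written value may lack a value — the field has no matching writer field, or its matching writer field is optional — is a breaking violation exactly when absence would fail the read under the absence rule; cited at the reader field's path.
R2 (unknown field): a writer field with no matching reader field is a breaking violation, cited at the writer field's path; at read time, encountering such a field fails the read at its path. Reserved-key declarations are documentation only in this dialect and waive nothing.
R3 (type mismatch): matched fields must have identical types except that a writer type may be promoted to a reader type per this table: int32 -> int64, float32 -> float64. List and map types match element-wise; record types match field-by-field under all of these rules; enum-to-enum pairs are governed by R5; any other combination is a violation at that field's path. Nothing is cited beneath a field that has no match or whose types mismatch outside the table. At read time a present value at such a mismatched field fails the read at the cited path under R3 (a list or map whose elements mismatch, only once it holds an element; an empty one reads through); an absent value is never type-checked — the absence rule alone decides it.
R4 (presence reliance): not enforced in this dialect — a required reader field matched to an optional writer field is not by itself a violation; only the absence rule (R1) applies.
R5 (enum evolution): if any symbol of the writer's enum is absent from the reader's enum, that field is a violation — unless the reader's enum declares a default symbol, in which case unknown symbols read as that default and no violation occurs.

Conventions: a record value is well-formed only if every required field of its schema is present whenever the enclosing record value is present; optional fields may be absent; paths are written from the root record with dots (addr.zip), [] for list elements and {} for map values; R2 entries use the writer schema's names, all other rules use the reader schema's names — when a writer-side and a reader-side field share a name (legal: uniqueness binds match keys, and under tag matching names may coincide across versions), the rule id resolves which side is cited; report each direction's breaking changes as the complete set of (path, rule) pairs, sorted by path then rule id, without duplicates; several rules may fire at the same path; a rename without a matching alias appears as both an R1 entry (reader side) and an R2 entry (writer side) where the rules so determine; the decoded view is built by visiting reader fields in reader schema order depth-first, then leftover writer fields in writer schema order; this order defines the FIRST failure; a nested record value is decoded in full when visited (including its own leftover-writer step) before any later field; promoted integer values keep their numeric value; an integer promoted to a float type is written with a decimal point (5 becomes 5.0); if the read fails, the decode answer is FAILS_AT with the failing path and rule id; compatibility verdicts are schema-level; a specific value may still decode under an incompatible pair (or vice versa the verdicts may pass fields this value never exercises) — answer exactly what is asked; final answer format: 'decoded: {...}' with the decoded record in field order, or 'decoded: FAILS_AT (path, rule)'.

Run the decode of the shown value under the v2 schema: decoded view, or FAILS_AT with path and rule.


arrows below run writer -> reader for Event
decoding the Event value with the v2 reader:
  kind := "GUEST"
  scores := []
  meta.archived := false
  meta.checksum := 0xFF (from writer payload)
  meta.score := 0.0
  meta.active := false
  checksum := 0x1A2B
  => decoded: {"kind": "GUEST", "scores": [], "meta": {"archived": false, "checksum": 0xFF, "score": 0.0, "active": false}, "checksum": 0x1A2B}
the other Event changes do not affect what is asked:
  enum State (field kind in record Event): symbol MID removed (it was the default; the default is cleared) -> a verdict-level change on Event — the shown value reads the same
  field meta in record Event: required changed to optional -> a verdict-level change on Event — the shown value reads the same

decoded: {"kind": "GUEST", "scores": [], "meta": {"archived": false, "checksum": 0xFF, "score": 0.0, "active": false}, "checksum": 0x1A2B}
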